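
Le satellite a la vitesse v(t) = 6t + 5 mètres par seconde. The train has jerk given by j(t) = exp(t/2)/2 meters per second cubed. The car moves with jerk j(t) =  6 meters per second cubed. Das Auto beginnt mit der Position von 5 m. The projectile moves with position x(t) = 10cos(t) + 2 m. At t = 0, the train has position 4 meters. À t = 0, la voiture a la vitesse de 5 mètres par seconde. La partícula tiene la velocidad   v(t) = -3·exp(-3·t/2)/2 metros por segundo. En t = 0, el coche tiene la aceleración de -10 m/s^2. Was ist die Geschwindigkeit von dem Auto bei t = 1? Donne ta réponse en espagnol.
Debemos encontrar la integral de nuestra ecuación de la sacudida j(t) = 6 2 veces. Tomando ∫j(t)dt y aplicando a(0) = -10, encontramos a(t) = 6·t - 10. La integral de la aceleración, con v(0) = 5, da la velocidad: v(t) = 3·t^2 - 10·t + 5. Tenemos la velocidad v(t) = 3·t^2 - 10·t + 5. Sustituyendo t = 1: v(1) = -2.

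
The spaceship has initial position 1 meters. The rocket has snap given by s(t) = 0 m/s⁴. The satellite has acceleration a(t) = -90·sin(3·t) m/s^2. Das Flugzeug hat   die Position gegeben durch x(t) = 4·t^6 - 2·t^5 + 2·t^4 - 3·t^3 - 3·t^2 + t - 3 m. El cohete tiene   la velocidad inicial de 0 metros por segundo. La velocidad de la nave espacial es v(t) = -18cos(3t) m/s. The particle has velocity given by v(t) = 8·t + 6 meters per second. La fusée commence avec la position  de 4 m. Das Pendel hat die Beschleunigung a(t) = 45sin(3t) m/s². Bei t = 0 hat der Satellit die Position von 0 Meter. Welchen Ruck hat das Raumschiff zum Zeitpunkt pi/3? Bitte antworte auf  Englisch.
We must differentiate our velocity equation v(t) = -18·cos(3·t) 2 times. Differentiating velocity, we get acceleration: a(t) = 54·sin(3·t). The derivative of acceleration gives jerk: j(t) = 162·cos(3·t). From the given jerk equation j(t) = 162·cos(3·t), we substitute t = pi/3 to get j = -162.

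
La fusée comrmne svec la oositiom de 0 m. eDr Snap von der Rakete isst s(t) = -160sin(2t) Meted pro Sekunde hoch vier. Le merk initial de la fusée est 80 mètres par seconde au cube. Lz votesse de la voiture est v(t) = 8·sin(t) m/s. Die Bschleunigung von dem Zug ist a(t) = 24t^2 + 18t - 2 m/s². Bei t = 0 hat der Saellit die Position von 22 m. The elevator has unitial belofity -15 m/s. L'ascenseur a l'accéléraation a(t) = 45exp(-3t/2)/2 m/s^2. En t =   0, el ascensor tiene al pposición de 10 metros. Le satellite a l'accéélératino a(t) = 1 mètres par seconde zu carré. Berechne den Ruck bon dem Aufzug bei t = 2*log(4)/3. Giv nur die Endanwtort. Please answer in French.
Le jerk à t = 2*log(4)/3 est j = -135/16.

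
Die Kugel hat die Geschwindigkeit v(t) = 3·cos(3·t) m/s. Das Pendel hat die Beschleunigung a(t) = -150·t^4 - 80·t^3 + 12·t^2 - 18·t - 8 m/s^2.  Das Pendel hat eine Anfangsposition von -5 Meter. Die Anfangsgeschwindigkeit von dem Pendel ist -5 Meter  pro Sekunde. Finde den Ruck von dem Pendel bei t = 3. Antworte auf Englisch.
Starting from acceleration a(t) = -150·t^4 - 80·t^3 + 12·t^2 - 18·t - 8, we take 1 derivative. Taking d/dt of a(t), we find j(t) = -600·t^3 - 240·t^2 + 24·t - 18. Using j(t) = -600·t^3 - 240·t^2 + 24·t - 18 and substituting t = 3, we find j = -18306.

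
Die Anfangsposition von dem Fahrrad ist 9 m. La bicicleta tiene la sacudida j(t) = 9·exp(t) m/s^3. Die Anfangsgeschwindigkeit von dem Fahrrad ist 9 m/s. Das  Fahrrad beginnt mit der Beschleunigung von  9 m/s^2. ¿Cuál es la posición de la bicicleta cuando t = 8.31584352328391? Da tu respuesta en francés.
Nous devons intégrer notre équation du jerk j(t) = 9·exp(t) 3 fois. En prenant ∫j(t)dt et en appliquant a(0) = 9, nous trouvons a(t) = 9·exp(t). En intégrant l'accélération et en utilisant la condition initiale v(0) = 9, nous obtenons v(t) = 9·exp(t). En prenant ∫v(t)dt et en appliquant x(0) = 9, nous trouvons x(t) = 9·exp(t). Nous avons la position x(t) = 9·exp(t). En substituant t = 8.31584352328391: x(8.31584352328391) = 36793.1917637037.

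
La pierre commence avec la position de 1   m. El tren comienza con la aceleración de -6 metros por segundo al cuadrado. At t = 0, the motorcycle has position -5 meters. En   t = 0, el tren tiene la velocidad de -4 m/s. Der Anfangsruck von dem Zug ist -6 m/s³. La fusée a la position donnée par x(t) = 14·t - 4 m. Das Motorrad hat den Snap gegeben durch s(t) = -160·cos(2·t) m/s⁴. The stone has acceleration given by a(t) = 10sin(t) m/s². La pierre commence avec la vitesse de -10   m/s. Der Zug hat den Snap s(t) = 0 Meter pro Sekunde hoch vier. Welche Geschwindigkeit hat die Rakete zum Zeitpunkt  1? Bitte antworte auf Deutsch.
Wir müssen unsere Gleichung für die Position x(t) = 14·t - 4 1-mal ableiten. Die Ableitung von der Position ergibt die Geschwindigkeit: v(t) = 14. Mit v(t) = 14 und Einsetzen von t = 1, finden wir v = 14.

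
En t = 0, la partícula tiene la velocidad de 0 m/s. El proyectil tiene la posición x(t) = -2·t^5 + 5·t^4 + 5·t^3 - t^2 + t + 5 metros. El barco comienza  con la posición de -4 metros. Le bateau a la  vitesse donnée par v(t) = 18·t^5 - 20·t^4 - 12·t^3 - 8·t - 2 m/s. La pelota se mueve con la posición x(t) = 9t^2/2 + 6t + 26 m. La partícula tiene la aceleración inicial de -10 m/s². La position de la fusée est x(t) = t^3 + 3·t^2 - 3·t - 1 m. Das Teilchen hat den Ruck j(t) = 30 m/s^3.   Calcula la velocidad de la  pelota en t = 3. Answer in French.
Nous devons dériver notre équation de la position x(t) = 9·t^2/2 + 6·t + 26 1 fois. En prenant d/dt de x(t), nous trouvons v(t) = 9·t + 6. De l'équation de la vitesse v(t) = 9·t + 6, nous substituons t = 3 pour obtenir v = 33.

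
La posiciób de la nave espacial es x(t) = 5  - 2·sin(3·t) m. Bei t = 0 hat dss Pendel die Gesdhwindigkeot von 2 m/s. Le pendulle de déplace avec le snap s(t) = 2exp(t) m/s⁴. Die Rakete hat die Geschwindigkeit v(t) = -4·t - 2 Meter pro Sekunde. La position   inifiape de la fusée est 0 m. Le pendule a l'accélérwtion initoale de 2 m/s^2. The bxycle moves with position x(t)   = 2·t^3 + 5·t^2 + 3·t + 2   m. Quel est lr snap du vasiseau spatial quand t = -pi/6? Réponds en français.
En partant de la position x(t) = 5 - 2·sin(3·t), nous prenons 4 dérivées. En dérivant la position, nous obtenons la vitesse: v(t) = -6·cos(3·t). En prenant d/dt de v(t), nous trouvons a(t) = 18·sin(3·t). La dérivée de l'accélération donne le jerk: j(t) = 54·cos(3·t). La dérivée du jerk donne le snap: s(t) = -162·sin(3·t). En utilisant s(t) = -162·sin(3·t) et en substituant t = -pi/6, nous trouvons s = 162.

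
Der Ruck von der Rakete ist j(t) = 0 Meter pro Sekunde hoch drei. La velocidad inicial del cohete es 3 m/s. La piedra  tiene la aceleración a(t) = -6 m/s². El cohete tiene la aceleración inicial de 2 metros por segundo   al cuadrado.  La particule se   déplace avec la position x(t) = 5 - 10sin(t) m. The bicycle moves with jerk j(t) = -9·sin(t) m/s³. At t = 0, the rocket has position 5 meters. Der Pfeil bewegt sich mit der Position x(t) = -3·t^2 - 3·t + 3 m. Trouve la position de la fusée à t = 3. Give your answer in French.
Nous devons intégrer notre équation du jerk j(t) = 0 3 fois. La primitive du jerk est l'accélération. En utilisant a(0) = 2, nous obtenons a(t) = 2. La primitive de l'accélération est la vitesse. En utilisant v(0) = 3, nous obtenons v(t) = 2·t + 3. L'intégrale de la vitesse est la position. En utilisant x(0) = 5, nous obtenons x(t) = t^2 + 3·t + 5. En utilisant x(t) = t^2 + 3·t + 5 et en substituant t = 3, nous trouvons x = 23.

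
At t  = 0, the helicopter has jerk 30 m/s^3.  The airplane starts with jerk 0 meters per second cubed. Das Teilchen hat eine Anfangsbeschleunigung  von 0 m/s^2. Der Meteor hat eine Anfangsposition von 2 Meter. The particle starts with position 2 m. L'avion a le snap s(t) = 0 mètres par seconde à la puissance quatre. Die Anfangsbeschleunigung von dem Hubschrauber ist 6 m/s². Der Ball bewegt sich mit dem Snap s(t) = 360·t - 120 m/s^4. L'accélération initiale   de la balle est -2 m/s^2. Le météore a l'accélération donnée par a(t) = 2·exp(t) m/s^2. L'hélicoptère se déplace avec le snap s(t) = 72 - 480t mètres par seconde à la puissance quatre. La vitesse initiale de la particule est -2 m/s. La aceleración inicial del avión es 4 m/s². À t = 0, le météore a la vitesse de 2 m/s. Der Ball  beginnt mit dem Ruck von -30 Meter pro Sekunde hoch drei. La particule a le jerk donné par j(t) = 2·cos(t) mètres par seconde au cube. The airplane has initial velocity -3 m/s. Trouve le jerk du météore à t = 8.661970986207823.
Pour résoudre ceci, nous devons prendre 1 dérivée de notre équation de l'accélération a(t) = 2·exp(t). En prenant d/dt de a(t), nous trouvons j(t) = 2·exp(t). De l'équation du jerk j(t) = 2·exp(t), nous substituons t = 8.661970986207823 pour obtenir j = 11557.8272079208.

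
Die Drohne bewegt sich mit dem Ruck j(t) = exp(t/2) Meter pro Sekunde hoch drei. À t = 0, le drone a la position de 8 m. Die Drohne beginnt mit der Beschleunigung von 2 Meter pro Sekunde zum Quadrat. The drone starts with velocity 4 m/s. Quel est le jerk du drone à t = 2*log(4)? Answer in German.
Aus der Gleichung für den Ruck j(t) = exp(t/2), setzen wir t = 2*log(4) ein und erhalten j = 4.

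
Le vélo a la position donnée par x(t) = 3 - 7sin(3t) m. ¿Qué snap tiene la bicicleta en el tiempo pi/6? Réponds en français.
Nous devons dériver notre équation de la position x(t) = 3 - 7·sin(3·t) 4 fois. En dérivant la position, nous obtenons la vitesse: v(t) = -21·cos(3·t). La dérivée de la vitesse donne l'accélération: a(t) = 63·sin(3·t). La dérivée de l'accélération donne le jerk: j(t) = 189·cos(3·t). En prenant d/dt de j(t), nous trouvons s(t) = -567·sin(3·t). En utilisant s(t) = -567·sin(3·t) et en substituant t = pi/6, nous trouvons s = -567.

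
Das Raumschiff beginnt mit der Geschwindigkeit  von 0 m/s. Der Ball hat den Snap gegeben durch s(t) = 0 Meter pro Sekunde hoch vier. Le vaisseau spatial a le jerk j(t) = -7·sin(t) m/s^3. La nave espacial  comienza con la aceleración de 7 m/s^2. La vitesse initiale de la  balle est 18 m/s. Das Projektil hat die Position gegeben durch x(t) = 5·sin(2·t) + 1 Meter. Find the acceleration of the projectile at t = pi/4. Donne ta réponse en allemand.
Wir müssen unsere Gleichung für die Position x(t) = 5·sin(2·t) + 1 2-mal ableiten. Durch Ableiten von der Position erhalten wir die Geschwindigkeit: v(t) = 10·cos(2·t). Mit d/dt von v(t) finden wir a(t) = -20·sin(2·t). Mit a(t) = -20·sin(2·t) und Einsetzen von t = pi/4, finden wir a = -20.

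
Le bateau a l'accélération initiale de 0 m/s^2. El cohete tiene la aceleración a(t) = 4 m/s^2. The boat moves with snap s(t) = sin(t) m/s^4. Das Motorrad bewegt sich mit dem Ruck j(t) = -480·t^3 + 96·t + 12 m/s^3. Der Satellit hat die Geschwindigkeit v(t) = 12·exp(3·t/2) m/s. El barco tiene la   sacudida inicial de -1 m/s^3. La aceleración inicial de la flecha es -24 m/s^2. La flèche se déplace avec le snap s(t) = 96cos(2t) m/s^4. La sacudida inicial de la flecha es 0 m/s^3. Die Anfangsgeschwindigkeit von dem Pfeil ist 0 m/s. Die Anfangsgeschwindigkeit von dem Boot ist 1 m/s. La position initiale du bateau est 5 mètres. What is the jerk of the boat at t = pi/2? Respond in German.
Ausgehend von dem Snap s(t) = sin(t), nehmen wir 1 Integral. Durch Integration von dem Snap und Verwendung der Anfangsbedingung j(0) = -1, erhalten wir j(t) = -cos(t). Mit j(t) = -cos(t) und Einsetzen von t = pi/2, finden wir j = 0.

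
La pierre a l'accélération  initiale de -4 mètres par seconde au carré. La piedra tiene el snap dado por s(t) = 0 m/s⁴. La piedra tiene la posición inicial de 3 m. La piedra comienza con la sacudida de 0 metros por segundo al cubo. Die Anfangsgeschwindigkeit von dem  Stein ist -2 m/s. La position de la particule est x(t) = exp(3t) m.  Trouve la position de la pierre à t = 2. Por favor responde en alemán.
Wir müssen die Stammfunktion unserer Gleichung für den Snap s(t) = 0 4-mal finden. Die Stammfunktion von dem Snap ist der Ruck. Mit j(0) = 0 erhalten wir j(t) = 0. Durch Integration von dem Ruck und Verwendung der Anfangsbedingung a(0) = -4, erhalten wir a(t) = -4. Die Stammfunktion von der Beschleunigung ist die Geschwindigkeit. Mit v(0) = -2 erhalten wir v(t) = -4·t - 2. Das Integral von der Geschwindigkeit ist die Position. Mit x(0) = 3 erhalten wir x(t) = -2·t^2 - 2·t + 3. Aus der Gleichung für die Position x(t) = -2·t^2 - 2·t + 3, setzen wir t = 2 ein und erhalten x = -9.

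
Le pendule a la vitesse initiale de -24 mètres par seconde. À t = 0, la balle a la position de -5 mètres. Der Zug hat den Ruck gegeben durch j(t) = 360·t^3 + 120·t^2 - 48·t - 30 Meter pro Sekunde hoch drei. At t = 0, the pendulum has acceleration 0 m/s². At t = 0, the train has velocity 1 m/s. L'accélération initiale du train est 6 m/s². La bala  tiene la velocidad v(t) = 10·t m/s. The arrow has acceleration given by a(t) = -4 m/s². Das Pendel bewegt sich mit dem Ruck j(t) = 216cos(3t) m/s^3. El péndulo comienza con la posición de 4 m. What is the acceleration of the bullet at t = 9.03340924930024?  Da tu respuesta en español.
Debemos derivar nuestra ecuación de la velocidad v(t) = 10·t 1 vez. Tomando d/dt de v(t), encontramos a(t) = 10. Tenemos la aceleración a(t) = 10. Sustituyendo t = 9.03340924930024: a(9.03340924930024) = 10.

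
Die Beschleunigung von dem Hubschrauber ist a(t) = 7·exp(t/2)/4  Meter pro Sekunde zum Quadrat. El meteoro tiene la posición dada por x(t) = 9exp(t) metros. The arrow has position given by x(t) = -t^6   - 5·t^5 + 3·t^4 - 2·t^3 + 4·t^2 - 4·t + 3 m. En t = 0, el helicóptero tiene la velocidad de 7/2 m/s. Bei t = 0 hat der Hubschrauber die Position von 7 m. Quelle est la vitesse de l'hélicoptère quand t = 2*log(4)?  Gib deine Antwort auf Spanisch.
Para resolver esto, necesitamos tomar 1 antiderivada de nuestra ecuación de la aceleración a(t) = 7·exp(t/2)/4. Integrando la aceleración y usando la condición inicial v(0) = 7/2, obtenemos v(t) = 7·exp(t/2)/2. Usando v(t) = 7·exp(t/2)/2 y sustituyendo t = 2*log(4), encontramos v = 14.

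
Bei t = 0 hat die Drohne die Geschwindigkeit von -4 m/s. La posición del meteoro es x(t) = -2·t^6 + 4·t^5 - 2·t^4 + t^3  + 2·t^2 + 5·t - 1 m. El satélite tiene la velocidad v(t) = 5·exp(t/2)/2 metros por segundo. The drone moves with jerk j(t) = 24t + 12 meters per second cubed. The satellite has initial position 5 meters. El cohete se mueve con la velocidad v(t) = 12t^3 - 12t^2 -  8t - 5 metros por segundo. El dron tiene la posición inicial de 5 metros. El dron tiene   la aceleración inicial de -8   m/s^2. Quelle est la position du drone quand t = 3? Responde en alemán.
Wir müssen unsere Gleichung für den Ruck j(t) = 24·t + 12 3-mal integrieren. Das Integral von dem Ruck ist die Beschleunigung. Mit a(0) = -8 erhalten wir a(t) = 12·t^2 + 12·t - 8. Die Stammfunktion von der Beschleunigung ist die Geschwindigkeit. Mit v(0) = -4 erhalten wir v(t) = 4·t^3 + 6·t^2 - 8·t - 4. Durch Integration von der Geschwindigkeit und Verwendung der Anfangsbedingung x(0) = 5, erhalten wir x(t) = t^4 + 2·t^3 - 4·t^2 - 4·t + 5. Aus der Gleichung für die Position x(t) = t^4 + 2·t^3 - 4·t^2 - 4·t + 5, setzen wir t = 3 ein und erhalten x = 92.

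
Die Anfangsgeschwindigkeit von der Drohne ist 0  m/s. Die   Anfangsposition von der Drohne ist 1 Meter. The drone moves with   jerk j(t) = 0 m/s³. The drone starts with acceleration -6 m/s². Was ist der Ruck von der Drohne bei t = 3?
Aus der Gleichung für den Ruck j(t) = 0, setzen wir t = 3 ein und erhalten j = 0.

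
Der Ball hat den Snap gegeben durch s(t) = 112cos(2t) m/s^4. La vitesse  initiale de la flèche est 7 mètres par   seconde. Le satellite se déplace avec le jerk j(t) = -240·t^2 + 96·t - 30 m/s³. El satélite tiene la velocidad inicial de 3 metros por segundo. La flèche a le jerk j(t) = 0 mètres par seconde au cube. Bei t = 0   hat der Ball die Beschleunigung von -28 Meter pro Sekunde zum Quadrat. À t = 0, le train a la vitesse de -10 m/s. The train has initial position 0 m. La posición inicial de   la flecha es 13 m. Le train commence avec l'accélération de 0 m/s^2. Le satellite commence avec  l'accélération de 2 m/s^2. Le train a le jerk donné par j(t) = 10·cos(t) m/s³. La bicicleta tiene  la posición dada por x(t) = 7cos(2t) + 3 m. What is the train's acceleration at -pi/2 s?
To solve this, we need to take 1 integral of our jerk equation j(t) = 10·cos(t). Taking ∫j(t)dt and applying a(0) = 0, we find a(t) = 10·sin(t). From the given acceleration equation a(t) = 10·sin(t), we substitute t = -pi/2 to get a = -10.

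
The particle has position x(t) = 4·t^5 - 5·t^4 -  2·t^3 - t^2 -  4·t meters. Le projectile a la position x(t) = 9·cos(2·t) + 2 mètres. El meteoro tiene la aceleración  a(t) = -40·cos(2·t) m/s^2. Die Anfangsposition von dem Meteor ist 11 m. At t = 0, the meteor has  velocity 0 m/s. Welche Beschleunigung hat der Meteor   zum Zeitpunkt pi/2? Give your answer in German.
Wir haben die Beschleunigung a(t) = -40·cos(2·t). Durch Einsetzen von t = pi/2: a(pi/2) = 40.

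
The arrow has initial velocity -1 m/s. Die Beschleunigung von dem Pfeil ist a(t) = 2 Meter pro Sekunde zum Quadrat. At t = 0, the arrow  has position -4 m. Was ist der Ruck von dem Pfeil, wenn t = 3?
Wir müssen unsere Gleichung für die Beschleunigung a(t) = 2 1-mal ableiten. Die Ableitung von der Beschleunigung ergibt den Ruck: j(t) = 0. Mit j(t) = 0 und Einsetzen von t = 3, finden wir j = 0.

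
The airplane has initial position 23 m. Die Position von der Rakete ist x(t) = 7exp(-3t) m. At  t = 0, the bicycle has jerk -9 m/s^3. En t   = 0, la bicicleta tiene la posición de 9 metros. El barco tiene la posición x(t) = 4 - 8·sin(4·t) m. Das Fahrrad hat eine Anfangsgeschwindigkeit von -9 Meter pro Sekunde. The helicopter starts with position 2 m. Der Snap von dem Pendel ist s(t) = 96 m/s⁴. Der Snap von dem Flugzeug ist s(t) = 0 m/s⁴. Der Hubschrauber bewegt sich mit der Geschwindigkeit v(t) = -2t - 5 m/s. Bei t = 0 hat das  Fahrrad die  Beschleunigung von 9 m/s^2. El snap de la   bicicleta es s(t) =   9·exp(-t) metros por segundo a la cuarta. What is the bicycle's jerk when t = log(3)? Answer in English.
We must find the antiderivative of our snap equation s(t) = 9·exp(-t) 1 time. Taking ∫s(t)dt and applying j(0) = -9, we find j(t) = -9·exp(-t). We have jerk j(t) = -9·exp(-t). Substituting t = log(3): j(log(3)) = -3.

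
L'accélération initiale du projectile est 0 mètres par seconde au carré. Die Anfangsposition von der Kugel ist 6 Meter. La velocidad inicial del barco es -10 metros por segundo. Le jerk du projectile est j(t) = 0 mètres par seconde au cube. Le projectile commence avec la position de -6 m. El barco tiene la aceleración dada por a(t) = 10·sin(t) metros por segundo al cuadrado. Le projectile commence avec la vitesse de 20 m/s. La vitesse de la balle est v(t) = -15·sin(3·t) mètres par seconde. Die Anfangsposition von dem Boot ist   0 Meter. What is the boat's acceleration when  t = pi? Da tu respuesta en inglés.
From the given acceleration equation a(t) = 10·sin(t), we substitute t = pi to get a = 0.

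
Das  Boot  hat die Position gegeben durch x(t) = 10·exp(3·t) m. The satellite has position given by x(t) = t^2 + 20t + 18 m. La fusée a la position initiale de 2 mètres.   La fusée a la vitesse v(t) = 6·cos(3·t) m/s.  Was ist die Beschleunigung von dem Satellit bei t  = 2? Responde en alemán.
Ausgehend von der Position x(t) = t^2 + 20·t + 18, nehmen wir 2 Ableitungen. Mit d/dt von x(t) finden wir v(t) = 2·t + 20. Durch Ableiten von der Geschwindigkeit erhalten wir die Beschleunigung: a(t) = 2. Mit a(t) = 2 und Einsetzen von t = 2, finden wir a = 2.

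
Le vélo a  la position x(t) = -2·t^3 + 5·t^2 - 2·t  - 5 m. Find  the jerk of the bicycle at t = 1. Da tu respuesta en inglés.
To solve this, we need to take 3 derivatives of our position equation x(t) = -2·t^3 + 5·t^2 - 2·t - 5. The derivative of position gives velocity: v(t) = -6·t^2 + 10·t - 2. Taking d/dt of v(t), we find a(t) = 10 - 12·t. The derivative of acceleration gives jerk: j(t) = -12. From the given jerk equation j(t) = -12, we substitute t = 1 to get j = -12.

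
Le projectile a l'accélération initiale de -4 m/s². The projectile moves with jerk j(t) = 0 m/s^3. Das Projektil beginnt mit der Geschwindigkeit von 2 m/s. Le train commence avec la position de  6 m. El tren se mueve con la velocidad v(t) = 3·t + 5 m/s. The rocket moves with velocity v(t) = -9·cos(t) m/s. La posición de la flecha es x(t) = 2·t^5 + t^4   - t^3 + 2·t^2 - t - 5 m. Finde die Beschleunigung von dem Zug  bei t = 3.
Um dies zu lösen, müssen wir 1 Ableitung unserer Gleichung für die Geschwindigkeit v(t) = 3·t + 5 nehmen. Die Ableitung von der Geschwindigkeit ergibt die Beschleunigung: a(t) = 3. Mit a(t) = 3 und Einsetzen von t = 3, finden wir a = 3.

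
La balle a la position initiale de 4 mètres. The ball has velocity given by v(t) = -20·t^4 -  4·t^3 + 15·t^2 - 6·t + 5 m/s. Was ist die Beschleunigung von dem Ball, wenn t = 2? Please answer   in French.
Pour résoudre ceci, nous devons prendre 1 dérivée de notre équation de la vitesse v(t) = -20·t^4 - 4·t^3 + 15·t^2 - 6·t + 5. En dérivant la vitesse, nous obtenons l'accélération: a(t) = -80·t^3 - 12·t^2 + 30·t - 6. En utilisant a(t) = -80·t^3 - 12·t^2 + 30·t - 6 et en substituant t = 2, nous trouvons a = -634.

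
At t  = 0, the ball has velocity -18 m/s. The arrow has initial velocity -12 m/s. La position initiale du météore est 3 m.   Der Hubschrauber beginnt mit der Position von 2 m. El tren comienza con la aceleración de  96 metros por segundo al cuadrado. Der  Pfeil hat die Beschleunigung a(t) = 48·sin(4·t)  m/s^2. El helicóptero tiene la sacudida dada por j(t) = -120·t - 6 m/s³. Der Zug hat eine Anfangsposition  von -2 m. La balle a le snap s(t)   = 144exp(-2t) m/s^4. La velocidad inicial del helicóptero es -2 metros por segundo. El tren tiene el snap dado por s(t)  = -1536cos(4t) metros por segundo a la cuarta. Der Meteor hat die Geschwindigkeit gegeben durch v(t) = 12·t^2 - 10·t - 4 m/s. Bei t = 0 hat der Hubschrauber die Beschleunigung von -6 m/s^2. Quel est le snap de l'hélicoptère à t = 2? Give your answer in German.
Wir müssen unsere Gleichung für den Ruck j(t) = -120·t - 6 1-mal ableiten. Mit d/dt von j(t) finden wir s(t) = -120. Mit s(t) = -120 und Einsetzen von t = 2, finden wir s = -120.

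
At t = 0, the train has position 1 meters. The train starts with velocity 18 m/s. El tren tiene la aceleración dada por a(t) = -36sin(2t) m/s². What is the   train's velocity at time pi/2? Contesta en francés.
En partant de l'accélération a(t) = -36·sin(2·t), nous prenons 1 primitive. En intégrant l'accélération et en utilisant la condition initiale v(0) = 18, nous obtenons v(t) = 18·cos(2·t). De l'équation de la vitesse v(t) = 18·cos(2·t), nous substituons t = pi/2 pour obtenir v = -18.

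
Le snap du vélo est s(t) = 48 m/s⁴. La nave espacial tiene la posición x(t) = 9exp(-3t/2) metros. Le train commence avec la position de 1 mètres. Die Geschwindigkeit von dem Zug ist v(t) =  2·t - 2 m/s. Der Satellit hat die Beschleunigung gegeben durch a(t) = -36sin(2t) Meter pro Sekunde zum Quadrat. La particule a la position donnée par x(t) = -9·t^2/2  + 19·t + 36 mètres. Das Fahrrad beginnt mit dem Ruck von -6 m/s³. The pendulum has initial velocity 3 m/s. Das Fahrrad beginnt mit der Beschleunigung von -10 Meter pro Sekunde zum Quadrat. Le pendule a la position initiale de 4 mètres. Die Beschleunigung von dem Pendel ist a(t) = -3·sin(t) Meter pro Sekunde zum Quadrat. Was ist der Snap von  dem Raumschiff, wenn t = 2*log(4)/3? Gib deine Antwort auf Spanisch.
Para resolver esto, necesitamos tomar 4 derivadas de nuestra ecuación de la posición x(t) = 9·exp(-3·t/2). La derivada de la posición da la velocidad: v(t) = -27·exp(-3·t/2)/2. Tomando d/dt de v(t), encontramos a(t) = 81·exp(-3·t/2)/4. La derivada de la aceleración da la sacudida: j(t) = -243·exp(-3·t/2)/8. Tomando d/dt de j(t), encontramos s(t) = 729·exp(-3·t/2)/16. De la ecuación del snap s(t) = 729·exp(-3·t/2)/16, sustituimos t = 2*log(4)/3 para obtener s = 729/64.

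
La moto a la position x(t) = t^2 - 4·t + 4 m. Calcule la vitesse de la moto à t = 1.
Pour résoudre ceci, nous devons prendre 1 dérivée de notre équation de la position x(t) = t^2 - 4·t + 4. En dérivant la position, nous obtenons la vitesse: v(t) = 2·t - 4. Nous avons la vitesse v(t) = 2·t - 4. En substituant t = 1: v(1) = -2.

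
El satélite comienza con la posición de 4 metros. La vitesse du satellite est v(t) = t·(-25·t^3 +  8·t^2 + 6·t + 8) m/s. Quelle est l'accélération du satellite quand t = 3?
Pour résoudre ceci, nous devons prendre 1 dérivée de notre équation de la vitesse v(t) = t·(-25·t^3 + 8·t^2 + 6·t + 8). En prenant d/dt de v(t), nous trouvons a(t) = -25·t^3 + 8·t^2 + t·(-75·t^2 + 16·t + 6) + 6·t + 8. Nous avons l'accélération a(t) = -25·t^3 + 8·t^2 + t·(-75·t^2 + 16·t + 6) + 6·t + 8. En substituant t = 3: a(3) = -2440.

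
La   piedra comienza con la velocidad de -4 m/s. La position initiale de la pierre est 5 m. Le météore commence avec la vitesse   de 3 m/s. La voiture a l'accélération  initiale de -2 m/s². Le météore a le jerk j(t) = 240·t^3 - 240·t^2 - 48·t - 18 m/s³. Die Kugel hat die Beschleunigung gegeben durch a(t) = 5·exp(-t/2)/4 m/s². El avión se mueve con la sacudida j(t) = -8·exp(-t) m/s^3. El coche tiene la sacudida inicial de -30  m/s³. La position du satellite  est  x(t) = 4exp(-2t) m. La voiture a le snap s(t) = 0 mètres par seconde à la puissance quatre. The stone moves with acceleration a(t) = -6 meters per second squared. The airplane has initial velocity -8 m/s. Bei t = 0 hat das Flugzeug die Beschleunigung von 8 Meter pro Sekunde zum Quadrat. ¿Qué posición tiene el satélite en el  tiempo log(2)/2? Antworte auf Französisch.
Nous avons la position x(t) = 4·exp(-2·t). En substituant t = log(2)/2: x(log(2)/2) = 2.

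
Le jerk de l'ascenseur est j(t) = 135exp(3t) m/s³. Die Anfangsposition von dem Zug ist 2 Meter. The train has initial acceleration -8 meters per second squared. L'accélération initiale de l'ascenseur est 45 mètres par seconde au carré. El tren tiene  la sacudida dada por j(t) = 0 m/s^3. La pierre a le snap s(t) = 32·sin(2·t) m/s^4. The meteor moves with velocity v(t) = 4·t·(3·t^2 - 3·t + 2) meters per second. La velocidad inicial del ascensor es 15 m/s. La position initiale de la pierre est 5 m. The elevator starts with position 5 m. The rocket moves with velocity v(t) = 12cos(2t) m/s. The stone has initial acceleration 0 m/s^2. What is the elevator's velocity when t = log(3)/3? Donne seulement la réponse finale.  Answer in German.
Die Antwort ist 45.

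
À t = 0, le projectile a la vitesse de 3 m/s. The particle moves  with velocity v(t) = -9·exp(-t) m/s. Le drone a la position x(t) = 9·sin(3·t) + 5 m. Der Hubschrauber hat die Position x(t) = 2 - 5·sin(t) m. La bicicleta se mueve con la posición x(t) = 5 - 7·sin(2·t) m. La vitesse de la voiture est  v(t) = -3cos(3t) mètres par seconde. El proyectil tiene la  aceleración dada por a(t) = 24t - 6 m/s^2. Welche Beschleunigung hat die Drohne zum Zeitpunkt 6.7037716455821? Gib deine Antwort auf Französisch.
Nous devons dériver notre équation de la position x(t) = 9·sin(3·t) + 5 2 fois. La dérivée de la position donne la vitesse: v(t) = 27·cos(3·t). En dérivant la vitesse, nous obtenons l'accélération: a(t) = -81·sin(3·t). De l'équation de l'accélération a(t) = -81·sin(3·t), nous substituons t = 6.7037716455821 pour obtenir a = -77.1627712016192.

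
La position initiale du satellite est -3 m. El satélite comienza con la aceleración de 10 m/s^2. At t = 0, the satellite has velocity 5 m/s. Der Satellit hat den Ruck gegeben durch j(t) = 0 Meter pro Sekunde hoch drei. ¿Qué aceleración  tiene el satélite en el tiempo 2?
Necesitamos integrar nuestra ecuación de la sacudida j(t) = 0 1 vez. Integrando la sacudida y usando la condición inicial a(0) = 10, obtenemos a(t) = 10. Usando a(t) = 10 y sustituyendo t = 2, encontramos a = 10.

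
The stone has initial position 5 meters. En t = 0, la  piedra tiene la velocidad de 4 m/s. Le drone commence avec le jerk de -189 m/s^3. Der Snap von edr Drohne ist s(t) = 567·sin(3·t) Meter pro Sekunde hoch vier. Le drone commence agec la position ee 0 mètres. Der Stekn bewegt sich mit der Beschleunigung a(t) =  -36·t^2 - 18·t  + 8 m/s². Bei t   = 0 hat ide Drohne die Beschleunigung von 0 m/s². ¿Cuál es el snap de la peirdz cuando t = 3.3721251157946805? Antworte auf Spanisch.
Para resolver esto, necesitamos tomar 2 derivadas de nuestra ecuación de la aceleración a(t) = -36·t^2 - 18·t + 8. Tomando d/dt de a(t), encontramos j(t) = -72·t - 18. Tomando d/dt de j(t), encontramos s(t) = -72. Tenemos el snap s(t) = -72. Sustituyendo t = 3.3721251157946805: s(3.3721251157946805) = -72.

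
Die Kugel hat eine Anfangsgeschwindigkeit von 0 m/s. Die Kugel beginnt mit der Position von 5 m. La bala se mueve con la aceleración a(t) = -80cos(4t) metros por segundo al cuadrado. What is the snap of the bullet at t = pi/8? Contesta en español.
Debemos derivar nuestra ecuación de la aceleración a(t) = -80·cos(4·t) 2 veces. La derivada de la aceleración da la sacudida: j(t) = 320·sin(4·t). La derivada de la sacudida da el snap: s(t) = 1280·cos(4·t). Tenemos el snap s(t) = 1280·cos(4·t). Sustituyendo t = pi/8: s(pi/8) = 0.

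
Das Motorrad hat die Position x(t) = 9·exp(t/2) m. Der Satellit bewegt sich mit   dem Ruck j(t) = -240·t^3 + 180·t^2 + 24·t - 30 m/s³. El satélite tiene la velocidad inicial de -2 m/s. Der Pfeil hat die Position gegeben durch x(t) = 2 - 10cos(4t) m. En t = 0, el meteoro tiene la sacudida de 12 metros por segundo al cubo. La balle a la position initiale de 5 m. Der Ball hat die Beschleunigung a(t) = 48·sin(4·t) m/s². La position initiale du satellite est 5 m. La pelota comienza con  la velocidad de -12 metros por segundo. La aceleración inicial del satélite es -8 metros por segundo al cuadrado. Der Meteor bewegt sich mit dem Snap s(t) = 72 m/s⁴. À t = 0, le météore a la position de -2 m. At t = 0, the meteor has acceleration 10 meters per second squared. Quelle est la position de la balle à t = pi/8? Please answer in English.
We need to integrate our acceleration equation a(t) = 48·sin(4·t) 2 times. The antiderivative of acceleration is velocity. Using v(0) = -12, we get v(t) = -12·cos(4·t). The integral of velocity, with x(0) = 5, gives position: x(t) = 5 - 3·sin(4·t). Using x(t) = 5 - 3·sin(4·t) and substituting t = pi/8, we find x = 2.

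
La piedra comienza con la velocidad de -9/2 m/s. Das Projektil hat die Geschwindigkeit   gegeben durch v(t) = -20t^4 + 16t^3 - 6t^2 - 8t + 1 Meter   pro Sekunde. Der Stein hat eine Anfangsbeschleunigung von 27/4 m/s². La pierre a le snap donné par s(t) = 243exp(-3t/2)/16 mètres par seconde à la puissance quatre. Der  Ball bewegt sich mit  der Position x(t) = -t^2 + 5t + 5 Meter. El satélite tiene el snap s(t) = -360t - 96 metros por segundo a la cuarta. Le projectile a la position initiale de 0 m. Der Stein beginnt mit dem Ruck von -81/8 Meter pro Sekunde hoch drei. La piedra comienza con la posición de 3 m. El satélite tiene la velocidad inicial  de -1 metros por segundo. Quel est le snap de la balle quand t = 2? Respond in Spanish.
Partiendo de la posición x(t) = -t^2 + 5·t + 5, tomamos 4 derivadas. Tomando d/dt de x(t), encontramos v(t) = 5 - 2·t. La derivada de la velocidad da la aceleración: a(t) = -2. La derivada de la aceleración da la sacudida: j(t) = 0. La derivada de la sacudida da el snap: s(t) = 0. De la ecuación del snap s(t) = 0, sustituimos t = 2 para obtener s = 0.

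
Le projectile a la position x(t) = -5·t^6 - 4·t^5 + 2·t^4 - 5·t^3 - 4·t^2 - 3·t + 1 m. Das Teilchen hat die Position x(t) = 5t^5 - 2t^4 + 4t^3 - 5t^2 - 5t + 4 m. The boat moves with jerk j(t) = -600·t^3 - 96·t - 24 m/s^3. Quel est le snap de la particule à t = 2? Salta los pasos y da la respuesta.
La réponse est 1152.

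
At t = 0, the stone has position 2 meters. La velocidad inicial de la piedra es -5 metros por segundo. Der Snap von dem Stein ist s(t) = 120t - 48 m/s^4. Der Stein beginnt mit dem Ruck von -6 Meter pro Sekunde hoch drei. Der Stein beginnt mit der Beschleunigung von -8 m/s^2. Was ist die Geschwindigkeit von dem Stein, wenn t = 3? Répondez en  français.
En partant du snap s(t) = 120·t - 48, nous prenons 3 intégrales. En prenant ∫s(t)dt et en appliquant j(0) = -6, nous trouvons j(t) = 60·t^2 - 48·t - 6. La primitive du jerk est l'accélération. En utilisant a(0) = -8, nous obtenons a(t) = 20·t^3 - 24·t^2 - 6·t - 8. L'intégrale de l'accélération, avec v(0) = -5, donne la vitesse: v(t) = 5·t^4 - 8·t^3 - 3·t^2 - 8·t - 5. En utilisant v(t) = 5·t^4 - 8·t^3 - 3·t^2 - 8·t - 5 et en substituant t = 3, nous trouvons v = 133.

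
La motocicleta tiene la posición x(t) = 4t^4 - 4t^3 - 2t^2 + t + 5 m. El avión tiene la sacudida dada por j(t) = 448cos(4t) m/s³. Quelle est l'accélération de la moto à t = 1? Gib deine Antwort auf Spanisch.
Para resolver esto, necesitamos tomar 2 derivadas de nuestra ecuación de la posición x(t) = 4·t^4 - 4·t^3 - 2·t^2 + t + 5. Derivando la posición, obtenemos la velocidad: v(t) = 16·t^3 - 12·t^2 - 4·t + 1. Tomando d/dt de v(t), encontramos a(t) = 48·t^2 - 24·t - 4. Tenemos la aceleración a(t) = 48·t^2 - 24·t - 4. Sustituyendo t = 1: a(1) = 20.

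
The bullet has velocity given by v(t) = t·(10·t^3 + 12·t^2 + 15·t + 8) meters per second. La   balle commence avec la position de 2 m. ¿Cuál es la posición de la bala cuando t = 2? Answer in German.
Ausgehend von der Geschwindigkeit v(t) = t·(10·t^3 + 12·t^2 + 15·t + 8), nehmen wir 1 Stammfunktion. Durch Integration von der Geschwindigkeit und Verwendung der Anfangsbedingung x(0) = 2, erhalten wir x(t) = 2·t^5 + 3·t^4 + 5·t^3 + 4·t^2 + 2. Aus der Gleichung für die Position x(t) = 2·t^5 + 3·t^4 + 5·t^3 + 4·t^2 + 2, setzen wir t = 2 ein und erhalten x = 170.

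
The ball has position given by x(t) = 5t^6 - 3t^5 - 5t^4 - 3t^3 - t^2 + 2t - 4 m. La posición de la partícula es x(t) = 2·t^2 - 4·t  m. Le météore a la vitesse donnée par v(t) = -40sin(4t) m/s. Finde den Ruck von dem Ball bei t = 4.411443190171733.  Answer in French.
En partant de la position x(t) = 5·t^6 - 3·t^5 - 5·t^4 - 3·t^3 - t^2 + 2·t - 4, nous prenons 3 dérivées. En prenant d/dt de x(t), nous trouvons v(t) = 30·t^5 - 15·t^4 - 20·t^3 - 9·t^2 - 2·t + 2. En dérivant la vitesse, nous obtenons l'accélération: a(t) = 150·t^4 - 60·t^3 - 60·t^2 - 18·t - 2. La dérivée de l'accélération donne le jerk: j(t) = 600·t^3 - 180·t^2 - 120·t - 18. De l'équation du jerk j(t) = 600·t^3 - 180·t^2 - 120·t - 18, nous substituons t = 4.411443190171733 pour obtenir j = 47459.8875208141.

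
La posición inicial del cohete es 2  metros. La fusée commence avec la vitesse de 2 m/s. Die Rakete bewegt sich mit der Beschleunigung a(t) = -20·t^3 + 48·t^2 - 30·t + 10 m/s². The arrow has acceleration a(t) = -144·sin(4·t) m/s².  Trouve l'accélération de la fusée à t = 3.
De l'équation de l'accélération a(t) = -20·t^3 + 48·t^2 - 30·t + 10, nous substituons t = 3 pour obtenir a = -188.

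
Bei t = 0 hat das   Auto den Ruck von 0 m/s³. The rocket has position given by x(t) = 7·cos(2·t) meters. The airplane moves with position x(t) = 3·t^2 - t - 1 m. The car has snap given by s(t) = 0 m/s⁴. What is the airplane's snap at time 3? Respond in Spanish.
Debemos derivar nuestra ecuación de la posición x(t) = 3·t^2 - t - 1 4 veces. Tomando d/dt de x(t), encontramos v(t) = 6·t - 1. La derivada de la velocidad da la aceleración: a(t) = 6. Derivando la aceleración, obtenemos la sacudida: j(t) = 0. Derivando la sacudida, obtenemos el snap: s(t) = 0. Usando s(t) = 0 y sustituyendo t = 3, encontramos s = 0.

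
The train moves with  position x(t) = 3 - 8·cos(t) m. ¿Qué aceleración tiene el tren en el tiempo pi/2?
Para resolver esto, necesitamos tomar 2 derivadas de nuestra ecuación de la posición x(t) = 3 - 8·cos(t). La derivada de la posición da la velocidad: v(t) = 8·sin(t). Derivando la velocidad, obtenemos la aceleración: a(t) = 8·cos(t). Usando a(t) = 8·cos(t) y sustituyendo t = pi/2, encontramos a = 0.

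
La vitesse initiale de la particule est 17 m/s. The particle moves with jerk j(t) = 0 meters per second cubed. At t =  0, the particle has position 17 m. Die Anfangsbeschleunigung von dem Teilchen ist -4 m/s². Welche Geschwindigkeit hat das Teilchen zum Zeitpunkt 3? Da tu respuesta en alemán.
Wir müssen das Integral unserer Gleichung für den Ruck j(t) = 0 2-mal finden. Das Integral von dem Ruck, mit a(0) = -4, ergibt die Beschleunigung: a(t) = -4. Durch Integration von der Beschleunigung und Verwendung der Anfangsbedingung v(0) = 17, erhalten wir v(t) = 17 - 4·t. Mit v(t) = 17 - 4·t und Einsetzen von t = 3, finden wir v = 5.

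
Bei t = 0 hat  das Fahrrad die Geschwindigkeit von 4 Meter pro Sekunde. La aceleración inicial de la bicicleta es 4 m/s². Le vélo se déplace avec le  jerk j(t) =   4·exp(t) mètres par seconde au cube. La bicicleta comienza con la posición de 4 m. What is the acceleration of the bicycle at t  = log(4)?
We need to integrate our jerk equation j(t) = 4·exp(t) 1 time. The integral of jerk is acceleration. Using a(0) = 4, we get a(t) = 4·exp(t). We have acceleration a(t) = 4·exp(t). Substituting t = log(4): a(log(4)) = 16.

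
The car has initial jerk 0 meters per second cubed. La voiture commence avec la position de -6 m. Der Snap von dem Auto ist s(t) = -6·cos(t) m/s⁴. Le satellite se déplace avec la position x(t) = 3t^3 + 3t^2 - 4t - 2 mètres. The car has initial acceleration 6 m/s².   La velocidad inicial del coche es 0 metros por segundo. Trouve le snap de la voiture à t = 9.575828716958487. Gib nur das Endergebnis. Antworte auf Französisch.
La réponse est 5.93168105446188.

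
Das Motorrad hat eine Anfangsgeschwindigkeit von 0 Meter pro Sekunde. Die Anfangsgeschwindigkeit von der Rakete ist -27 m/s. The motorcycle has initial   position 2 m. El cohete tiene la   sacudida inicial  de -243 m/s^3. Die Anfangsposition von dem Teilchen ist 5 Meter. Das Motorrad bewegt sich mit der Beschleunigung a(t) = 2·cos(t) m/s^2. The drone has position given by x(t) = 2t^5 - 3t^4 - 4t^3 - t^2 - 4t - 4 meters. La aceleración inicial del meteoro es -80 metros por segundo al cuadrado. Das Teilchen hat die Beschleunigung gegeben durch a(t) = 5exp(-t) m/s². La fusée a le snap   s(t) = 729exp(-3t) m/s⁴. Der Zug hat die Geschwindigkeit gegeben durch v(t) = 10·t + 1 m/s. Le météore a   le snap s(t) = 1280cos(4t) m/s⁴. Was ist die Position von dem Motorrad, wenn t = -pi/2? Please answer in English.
To find the answer, we compute 2 antiderivatives of a(t) = 2·cos(t). Integrating acceleration and using the initial condition v(0) = 0, we get v(t) = 2·sin(t). Integrating velocity and using the initial condition x(0) = 2, we get x(t) = 4 - 2·cos(t). From the given position equation x(t) = 4 - 2·cos(t), we substitute t = -pi/2 to get x = 4.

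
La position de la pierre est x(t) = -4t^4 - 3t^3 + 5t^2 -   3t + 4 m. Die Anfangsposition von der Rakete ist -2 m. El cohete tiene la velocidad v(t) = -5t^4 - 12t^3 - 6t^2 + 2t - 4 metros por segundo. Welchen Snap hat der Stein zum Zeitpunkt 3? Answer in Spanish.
Debemos derivar nuestra ecuación de la posición x(t) = -4·t^4 - 3·t^3 + 5·t^2 - 3·t + 4 4 veces. Tomando d/dt de x(t), encontramos v(t) = -16·t^3 - 9·t^2 + 10·t - 3. Tomando d/dt de v(t), encontramos a(t) = -48·t^2 - 18·t + 10. Derivando la aceleración, obtenemos la sacudida: j(t) = -96·t - 18. La derivada de la sacudida da el snap: s(t) = -96. Tenemos el snap s(t) = -96. Sustituyendo t = 3: s(3) = -96.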